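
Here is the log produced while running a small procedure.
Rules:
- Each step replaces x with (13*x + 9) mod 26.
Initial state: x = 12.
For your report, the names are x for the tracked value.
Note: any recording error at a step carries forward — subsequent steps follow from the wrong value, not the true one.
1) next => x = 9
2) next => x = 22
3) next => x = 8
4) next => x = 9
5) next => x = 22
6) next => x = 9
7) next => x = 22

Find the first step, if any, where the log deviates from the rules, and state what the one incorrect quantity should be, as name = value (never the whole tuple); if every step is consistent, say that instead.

step 3, x = 9

1. x = (13*12 + 9) mod 26 = 9 (confirmed correct)
2. x = (13*9 + 9) mod 26 = 22 (no discrepancy)
3. x = (13*22 + 9) mod 26 = 9 (the entry is off here)
The audit stops at step 3: the recorded entry is wrong and should be x = 9.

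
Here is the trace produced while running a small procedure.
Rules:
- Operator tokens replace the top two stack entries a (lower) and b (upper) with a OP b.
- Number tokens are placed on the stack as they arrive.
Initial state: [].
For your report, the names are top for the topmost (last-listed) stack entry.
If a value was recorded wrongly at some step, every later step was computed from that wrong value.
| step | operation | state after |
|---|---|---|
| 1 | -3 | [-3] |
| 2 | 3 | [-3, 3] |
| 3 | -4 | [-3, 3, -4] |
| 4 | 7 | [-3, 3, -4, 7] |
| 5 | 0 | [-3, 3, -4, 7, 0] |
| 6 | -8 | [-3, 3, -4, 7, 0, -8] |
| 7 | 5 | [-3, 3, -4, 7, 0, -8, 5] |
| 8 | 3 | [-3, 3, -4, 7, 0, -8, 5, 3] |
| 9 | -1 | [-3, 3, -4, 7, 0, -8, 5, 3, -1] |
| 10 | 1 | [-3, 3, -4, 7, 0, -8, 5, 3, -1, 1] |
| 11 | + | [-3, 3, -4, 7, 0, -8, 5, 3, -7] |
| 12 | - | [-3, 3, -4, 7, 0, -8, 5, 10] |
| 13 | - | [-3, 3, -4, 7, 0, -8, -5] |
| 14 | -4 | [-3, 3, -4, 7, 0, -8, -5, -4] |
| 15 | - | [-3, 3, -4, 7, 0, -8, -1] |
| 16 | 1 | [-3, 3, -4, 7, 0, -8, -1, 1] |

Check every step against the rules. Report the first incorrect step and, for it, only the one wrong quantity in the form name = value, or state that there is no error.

step 11, top = 0

Recomputing the run from the initial state:
step 1: [-3]
step 2: [-3, 3]
step 3: [-3, 3, -4]
step 4: [-3, 3, -4, 7]
step 5: [-3, 3, -4, 7, 0]
step 6: [-3, 3, -4, 7, 0, -8]
step 7: [-3, 3, -4, 7, 0, -8, 5]
step 8: [-3, 3, -4, 7, 0, -8, 5, 3]
step 9: [-3, 3, -4, 7, 0, -8, 5, 3, -1]
step 10: [-3, 3, -4, 7, 0, -8, 5, 3, -1, 1]
step 11: [-3, 3, -4, 7, 0, -8, 5, 3, 0]
step 12: [-3, 3, -4, 7, 0, -8, 5, 3]
step 13: [-3, 3, -4, 7, 0, -8, 2]
step 14: [-3, 3, -4, 7, 0, -8, 2, -4]
step 15: [-3, 3, -4, 7, 0, -8, 6]
step 16: [-3, 3, -4, 7, 0, -8, 6, 1]
The first disagreement with the trace is at step 11, where the value should be top = 0.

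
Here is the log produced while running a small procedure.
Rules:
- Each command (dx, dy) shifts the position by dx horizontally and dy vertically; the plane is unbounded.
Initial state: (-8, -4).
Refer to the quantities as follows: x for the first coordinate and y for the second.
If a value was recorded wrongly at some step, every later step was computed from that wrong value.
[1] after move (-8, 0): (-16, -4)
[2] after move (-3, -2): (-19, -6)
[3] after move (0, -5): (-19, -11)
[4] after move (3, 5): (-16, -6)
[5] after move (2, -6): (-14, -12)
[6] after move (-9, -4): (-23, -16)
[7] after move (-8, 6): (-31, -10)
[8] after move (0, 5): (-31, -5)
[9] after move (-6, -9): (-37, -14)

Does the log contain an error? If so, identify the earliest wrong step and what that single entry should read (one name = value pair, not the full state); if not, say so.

Recomputing the run from the initial state:
step 1: x = -16, y = -4
step 2: x = -19, y = -6
step 3: x = -19, y = -11
step 4: x = -16, y = -6
step 5: x = -14, y = -12
step 6: x = -23, y = -16
step 7: x = -31, y = -10
step 8: x = -31, y = -5
step 9: x = -37, y = -14
This matches the log at every step.

no error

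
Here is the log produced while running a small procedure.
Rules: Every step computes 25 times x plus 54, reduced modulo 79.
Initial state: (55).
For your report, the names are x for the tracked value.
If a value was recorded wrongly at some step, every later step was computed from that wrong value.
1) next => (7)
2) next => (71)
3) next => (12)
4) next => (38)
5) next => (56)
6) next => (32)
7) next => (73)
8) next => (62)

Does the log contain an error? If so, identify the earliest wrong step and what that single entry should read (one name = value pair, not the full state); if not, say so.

Recomputing the run from the initial state:
step 1: x = 7
step 2: x = 71
step 3: x = 12
step 4: x = 38
step 5: x = 56
step 6: x = 32
step 7: x = 64
step 8: x = 74
The first disagreement with the log is at step 7, where the value should be x = 64.

step 7, x = 64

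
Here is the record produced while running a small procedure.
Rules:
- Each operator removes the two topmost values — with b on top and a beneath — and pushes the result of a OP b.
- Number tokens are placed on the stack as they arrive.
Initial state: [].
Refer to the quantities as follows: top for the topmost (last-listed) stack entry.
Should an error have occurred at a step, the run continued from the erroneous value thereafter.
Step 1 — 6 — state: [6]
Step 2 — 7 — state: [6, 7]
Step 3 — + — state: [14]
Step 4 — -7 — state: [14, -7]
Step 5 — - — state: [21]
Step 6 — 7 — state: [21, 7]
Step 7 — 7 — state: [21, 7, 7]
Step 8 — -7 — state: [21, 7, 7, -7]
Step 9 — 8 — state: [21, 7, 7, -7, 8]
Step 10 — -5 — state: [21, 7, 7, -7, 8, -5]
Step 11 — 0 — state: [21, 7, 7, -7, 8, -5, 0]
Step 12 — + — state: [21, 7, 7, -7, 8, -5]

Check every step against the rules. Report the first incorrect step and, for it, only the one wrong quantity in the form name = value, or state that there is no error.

step 3, top = 13

Recomputing the run from the initial state:
step 1: [6]
step 2: [6, 7]
step 3: [13]
step 4: [13, -7]
step 5: [20]
step 6: [20, 7]
step 7: [20, 7, 7]
step 8: [20, 7, 7, -7]
step 9: [20, 7, 7, -7, 8]
step 10: [20, 7, 7, -7, 8, -5]
step 11: [20, 7, 7, -7, 8, -5, 0]
step 12: [20, 7, 7, -7, 8, -5]
The first disagreement with the record is at step 3, where the value should be top = 13.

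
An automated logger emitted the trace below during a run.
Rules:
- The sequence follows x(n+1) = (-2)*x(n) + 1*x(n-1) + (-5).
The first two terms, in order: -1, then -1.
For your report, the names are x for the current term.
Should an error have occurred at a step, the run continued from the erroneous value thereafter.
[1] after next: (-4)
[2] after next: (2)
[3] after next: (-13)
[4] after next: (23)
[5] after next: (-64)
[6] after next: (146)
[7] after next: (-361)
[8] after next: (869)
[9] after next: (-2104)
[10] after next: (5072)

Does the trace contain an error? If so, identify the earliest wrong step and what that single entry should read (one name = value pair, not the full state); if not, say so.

Step 1: x = -2*(-1) + (1)*(-1) + (-5) = -4 — verified.
Step 2: x = -2*(-4) + (1)*(-1) + (-5) = 2 — verified.
Step 3: x = -2*(2) + (1)*(-4) + (-5) = -13 — consistent with the trace.
Step 4: x = -2*(-13) + (1)*(2) + (-5) = 23 — checks out.
Step 5: x = -2*(23) + (1)*(-13) + (-5) = -64 — exactly as logged.
Step 6: x = -2*(-64) + (1)*(23) + (-5) = 146 — matches.
Step 7: x = -2*(146) + (1)*(-64) + (-5) = -361 — no discrepancy.
Step 8: x = -2*(-361) + (1)*(146) + (-5) = 863 — the entry is off here.
Step 8 is the first one off; corrected, x = 863.

step 8, x = 863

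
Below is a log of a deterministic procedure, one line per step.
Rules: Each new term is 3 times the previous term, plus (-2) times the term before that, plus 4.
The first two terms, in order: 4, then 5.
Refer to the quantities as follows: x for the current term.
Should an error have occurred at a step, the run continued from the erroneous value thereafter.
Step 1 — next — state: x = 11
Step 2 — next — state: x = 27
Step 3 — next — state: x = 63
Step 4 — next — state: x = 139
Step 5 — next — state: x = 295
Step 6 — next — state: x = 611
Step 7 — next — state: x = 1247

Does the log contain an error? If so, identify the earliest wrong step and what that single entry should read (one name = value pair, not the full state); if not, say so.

Recomputing the run from the initial state:
step 1: x = 11
step 2: x = 27
step 3: x = 63
step 4: x = 139
step 5: x = 295
step 6: x = 611
step 7: x = 1247
This matches the log at every step.

no error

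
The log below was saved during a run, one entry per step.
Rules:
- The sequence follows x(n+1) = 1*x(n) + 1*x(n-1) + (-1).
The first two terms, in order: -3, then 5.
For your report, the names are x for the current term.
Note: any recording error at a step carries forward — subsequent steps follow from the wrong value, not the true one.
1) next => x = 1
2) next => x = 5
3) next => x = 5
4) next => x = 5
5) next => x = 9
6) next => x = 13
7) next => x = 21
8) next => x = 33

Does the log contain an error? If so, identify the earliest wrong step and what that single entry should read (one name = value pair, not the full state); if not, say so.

Recomputing the run from the initial state:
step 1: x = 1
step 2: x = 5
step 3: x = 5
step 4: x = 9
step 5: x = 13
step 6: x = 21
step 7: x = 33
step 8: x = 53
The first disagreement with the log is at step 4, where the value should be x = 9.

step 4, x = 9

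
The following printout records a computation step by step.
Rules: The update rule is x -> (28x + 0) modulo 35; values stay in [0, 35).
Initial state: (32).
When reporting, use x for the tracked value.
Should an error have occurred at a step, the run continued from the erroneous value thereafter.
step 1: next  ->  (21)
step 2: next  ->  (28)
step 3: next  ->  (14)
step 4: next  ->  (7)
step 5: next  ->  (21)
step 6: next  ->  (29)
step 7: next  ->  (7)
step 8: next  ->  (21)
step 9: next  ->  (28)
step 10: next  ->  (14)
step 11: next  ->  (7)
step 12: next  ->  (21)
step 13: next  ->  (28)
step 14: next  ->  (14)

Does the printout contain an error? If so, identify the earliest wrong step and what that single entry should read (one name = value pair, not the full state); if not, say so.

Recomputing the run from the initial state:
step 1: x = 21
step 2: x = 28
step 3: x = 14
step 4: x = 7
step 5: x = 21
step 6: x = 28
step 7: x = 14
step 8: x = 7
step 9: x = 21
step 10: x = 28
step 11: x = 14
step 12: x = 7
step 13: x = 21
step 14: x = 28
The first disagreement with the printout is at step 6, where the value should be x = 28.

step 6, x = 28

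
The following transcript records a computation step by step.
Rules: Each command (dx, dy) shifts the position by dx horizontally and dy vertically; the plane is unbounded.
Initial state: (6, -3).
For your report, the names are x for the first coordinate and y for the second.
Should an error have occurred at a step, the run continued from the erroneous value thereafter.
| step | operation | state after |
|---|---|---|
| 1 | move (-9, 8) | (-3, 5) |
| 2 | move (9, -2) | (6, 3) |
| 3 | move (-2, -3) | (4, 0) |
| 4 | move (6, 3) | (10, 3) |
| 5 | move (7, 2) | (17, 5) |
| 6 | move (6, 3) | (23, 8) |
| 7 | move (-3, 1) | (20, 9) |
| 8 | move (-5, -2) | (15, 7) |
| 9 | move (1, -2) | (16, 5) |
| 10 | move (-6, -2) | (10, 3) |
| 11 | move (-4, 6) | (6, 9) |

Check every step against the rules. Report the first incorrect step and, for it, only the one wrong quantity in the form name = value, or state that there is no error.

1. x = 6 + (-9) = -3, y = -3 + (8) = 5 (consistent with the transcript)
2. x = -3 + (9) = 6, y = 5 + (-2) = 3 (checks out)
3. x = 6 + (-2) = 4, y = 3 + (-3) = 0 (checks out)
4. x = 4 + (6) = 10, y = 0 + (3) = 3 (checks out)
5. x = 10 + (7) = 17, y = 3 + (2) = 5 (same as recorded)
6. x = 17 + (6) = 23, y = 5 + (3) = 8 (in agreement)
7. x = 23 + (-3) = 20, y = 8 + (1) = 9 (confirmed correct)
8. x = 20 + (-5) = 15, y = 9 + (-2) = 7 (exactly as logged)
9. x = 15 + (1) = 16, y = 7 + (-2) = 5 (checks out)
10. x = 16 + (-6) = 10, y = 5 + (-2) = 3 (same as recorded)
11. x = 10 + (-4) = 6, y = 3 + (6) = 9 (verified)
Each recorded entry agrees with the recomputation.

no error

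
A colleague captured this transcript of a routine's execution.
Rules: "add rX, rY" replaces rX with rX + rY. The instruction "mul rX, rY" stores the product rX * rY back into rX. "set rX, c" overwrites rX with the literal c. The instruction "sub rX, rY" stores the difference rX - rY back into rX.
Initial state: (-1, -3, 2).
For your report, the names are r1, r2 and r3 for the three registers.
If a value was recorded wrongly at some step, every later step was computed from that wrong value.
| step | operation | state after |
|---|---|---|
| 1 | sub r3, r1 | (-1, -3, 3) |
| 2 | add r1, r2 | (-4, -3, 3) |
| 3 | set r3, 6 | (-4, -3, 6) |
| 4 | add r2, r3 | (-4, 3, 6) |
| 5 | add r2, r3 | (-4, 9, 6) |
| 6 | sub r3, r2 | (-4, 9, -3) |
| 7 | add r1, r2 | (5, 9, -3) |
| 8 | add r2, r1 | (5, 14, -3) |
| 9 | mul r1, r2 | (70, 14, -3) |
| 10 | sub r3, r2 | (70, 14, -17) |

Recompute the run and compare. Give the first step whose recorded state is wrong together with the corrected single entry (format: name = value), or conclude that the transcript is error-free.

Recomputing the run from the initial state:
step 1: r1 = -1, r2 = -3, r3 = 3
step 2: r1 = -4, r2 = -3, r3 = 3
step 3: r1 = -4, r2 = -3, r3 = 6
step 4: r1 = -4, r2 = 3, r3 = 6
step 5: r1 = -4, r2 = 9, r3 = 6
step 6: r1 = -4, r2 = 9, r3 = -3
step 7: r1 = 5, r2 = 9, r3 = -3
step 8: r1 = 5, r2 = 14, r3 = -3
step 9: r1 = 70, r2 = 14, r3 = -3
step 10: r1 = 70, r2 = 14, r3 = -17
This matches the transcript at every step.

no error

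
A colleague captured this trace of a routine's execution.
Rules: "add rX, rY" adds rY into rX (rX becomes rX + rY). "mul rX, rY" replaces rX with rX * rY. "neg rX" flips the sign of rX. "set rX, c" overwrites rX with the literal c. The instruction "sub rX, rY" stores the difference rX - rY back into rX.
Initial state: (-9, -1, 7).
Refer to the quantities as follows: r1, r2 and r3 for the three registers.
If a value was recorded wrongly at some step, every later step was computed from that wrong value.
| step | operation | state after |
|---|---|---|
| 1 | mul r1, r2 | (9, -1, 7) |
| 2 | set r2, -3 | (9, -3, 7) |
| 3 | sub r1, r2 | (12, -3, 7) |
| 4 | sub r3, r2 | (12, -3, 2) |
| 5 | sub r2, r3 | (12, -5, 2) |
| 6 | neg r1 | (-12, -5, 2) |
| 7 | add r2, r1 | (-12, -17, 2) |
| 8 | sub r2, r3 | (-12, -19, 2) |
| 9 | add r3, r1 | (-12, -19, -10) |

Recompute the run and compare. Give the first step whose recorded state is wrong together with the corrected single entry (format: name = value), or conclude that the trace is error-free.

Recomputing the run from the initial state:
step 1: r1 = 9, r2 = -1, r3 = 7
step 2: r1 = 9, r2 = -3, r3 = 7
step 3: r1 = 12, r2 = -3, r3 = 7
step 4: r1 = 12, r2 = -3, r3 = 10
step 5: r1 = 12, r2 = -13, r3 = 10
step 6: r1 = -12, r2 = -13, r3 = 10
step 7: r1 = -12, r2 = -25, r3 = 10
step 8: r1 = -12, r2 = -35, r3 = 10
step 9: r1 = -12, r2 = -35, r3 = -2
The first disagreement with the trace is at step 4, where the value should be r3 = 10.

step 4, r3 = 10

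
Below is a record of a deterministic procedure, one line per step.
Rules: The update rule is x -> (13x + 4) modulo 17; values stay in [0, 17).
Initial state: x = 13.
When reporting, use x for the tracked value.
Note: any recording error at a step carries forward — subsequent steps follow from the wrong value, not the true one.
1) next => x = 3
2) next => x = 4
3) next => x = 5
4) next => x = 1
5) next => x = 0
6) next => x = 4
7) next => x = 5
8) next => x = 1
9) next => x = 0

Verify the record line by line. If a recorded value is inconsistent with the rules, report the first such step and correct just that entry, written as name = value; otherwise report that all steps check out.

step 2, x = 9

step 1: x = (13*13 + 4) mod 17 = 3 -> consistent with the record
step 2: x = (13*3 + 4) mod 17 = 9 -> a discrepancy with the record
Conclusion: step 2 carries the first error; the entry should be x = 9.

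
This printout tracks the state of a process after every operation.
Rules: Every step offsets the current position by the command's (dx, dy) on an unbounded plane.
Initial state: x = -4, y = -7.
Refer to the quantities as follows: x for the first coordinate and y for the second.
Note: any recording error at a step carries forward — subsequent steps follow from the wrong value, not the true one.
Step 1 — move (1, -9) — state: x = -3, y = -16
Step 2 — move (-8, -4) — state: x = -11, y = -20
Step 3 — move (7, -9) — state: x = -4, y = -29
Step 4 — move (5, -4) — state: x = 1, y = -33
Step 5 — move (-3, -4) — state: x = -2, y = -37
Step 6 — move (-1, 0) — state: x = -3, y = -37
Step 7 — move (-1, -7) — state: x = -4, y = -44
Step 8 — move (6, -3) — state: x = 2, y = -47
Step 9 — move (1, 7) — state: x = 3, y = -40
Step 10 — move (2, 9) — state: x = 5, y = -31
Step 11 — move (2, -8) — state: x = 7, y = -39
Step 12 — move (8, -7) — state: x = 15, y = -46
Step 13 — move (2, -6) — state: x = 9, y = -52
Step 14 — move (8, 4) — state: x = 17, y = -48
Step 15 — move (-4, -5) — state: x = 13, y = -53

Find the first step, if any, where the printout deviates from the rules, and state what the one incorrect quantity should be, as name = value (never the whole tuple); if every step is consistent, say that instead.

Recomputing the run from the initial state:
step 1: x = -3, y = -16
step 2: x = -11, y = -20
step 3: x = -4, y = -29
step 4: x = 1, y = -33
step 5: x = -2, y = -37
step 6: x = -3, y = -37
step 7: x = -4, y = -44
step 8: x = 2, y = -47
step 9: x = 3, y = -40
step 10: x = 5, y = -31
step 11: x = 7, y = -39
step 12: x = 15, y = -46
step 13: x = 17, y = -52
step 14: x = 25, y = -48
step 15: x = 21, y = -53
The first disagreement with the printout is at step 13, where the value should be x = 17.

step 13, x = 17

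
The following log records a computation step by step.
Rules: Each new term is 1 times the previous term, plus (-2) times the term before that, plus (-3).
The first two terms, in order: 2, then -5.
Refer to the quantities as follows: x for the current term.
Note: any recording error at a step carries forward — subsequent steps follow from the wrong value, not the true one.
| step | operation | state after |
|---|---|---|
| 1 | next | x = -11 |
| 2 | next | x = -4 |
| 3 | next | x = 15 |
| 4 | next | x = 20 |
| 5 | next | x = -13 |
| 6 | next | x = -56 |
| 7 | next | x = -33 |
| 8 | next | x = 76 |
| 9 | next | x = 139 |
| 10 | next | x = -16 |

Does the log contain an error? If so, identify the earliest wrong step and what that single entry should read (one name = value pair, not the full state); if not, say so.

1. x = 1*(-5) + (-2)*(2) + (-3) = -12 (first mismatch against the log)
First incorrect step: 1; the correct value is x = -12.

step 1, x = -12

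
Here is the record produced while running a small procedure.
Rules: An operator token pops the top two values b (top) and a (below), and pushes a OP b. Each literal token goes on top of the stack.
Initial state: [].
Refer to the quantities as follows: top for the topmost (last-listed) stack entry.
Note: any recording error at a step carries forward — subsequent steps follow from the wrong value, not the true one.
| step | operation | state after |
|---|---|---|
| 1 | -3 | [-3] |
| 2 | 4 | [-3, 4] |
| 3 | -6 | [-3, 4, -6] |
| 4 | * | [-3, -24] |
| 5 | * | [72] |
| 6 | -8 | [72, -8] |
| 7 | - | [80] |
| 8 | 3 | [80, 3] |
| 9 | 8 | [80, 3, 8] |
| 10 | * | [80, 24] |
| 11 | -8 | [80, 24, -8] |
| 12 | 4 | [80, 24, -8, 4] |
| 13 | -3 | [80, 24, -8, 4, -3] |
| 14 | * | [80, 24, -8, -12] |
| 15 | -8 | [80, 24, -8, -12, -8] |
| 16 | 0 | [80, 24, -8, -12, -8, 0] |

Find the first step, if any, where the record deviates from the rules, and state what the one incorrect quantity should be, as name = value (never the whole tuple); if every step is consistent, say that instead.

no error

1. push -3: top = -3 (exactly as logged)
2. push 4: top = 4 (exactly as logged)
3. push -6: top = -6 (verified)
4. 4 * -6 = -24 (verified)
5. -3 * -24 = 72 (exactly as logged)
6. push -8: top = -8 (checks out)
7. 72 - -8 = 80 (confirmed correct)
8. push 3: top = 3 (consistent with the record)
9. push 8: top = 8 (checks out)
10. 3 * 8 = 24 (consistent with the record)
11. push -8: top = -8 (agrees with the record)
12. push 4: top = 4 (agrees with the record)
13. push -3: top = -3 (exactly as logged)
14. 4 * -3 = -12 (verified)
15. push -8: top = -8 (exactly as logged)
16. push 0: top = 0 (no discrepancy)
The recomputation confirms every line.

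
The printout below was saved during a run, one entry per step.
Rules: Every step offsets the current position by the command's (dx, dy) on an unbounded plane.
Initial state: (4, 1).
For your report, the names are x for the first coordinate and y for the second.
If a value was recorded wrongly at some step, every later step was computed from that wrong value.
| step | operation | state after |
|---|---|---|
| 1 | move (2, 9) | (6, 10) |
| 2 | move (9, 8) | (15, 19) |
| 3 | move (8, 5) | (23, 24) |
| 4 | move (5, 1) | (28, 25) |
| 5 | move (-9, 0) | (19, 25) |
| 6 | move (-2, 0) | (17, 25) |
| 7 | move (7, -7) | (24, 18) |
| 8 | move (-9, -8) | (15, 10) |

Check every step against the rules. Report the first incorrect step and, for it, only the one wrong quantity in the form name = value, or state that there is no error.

1. x = 4 + (2) = 6, y = 1 + (9) = 10 (in agreement)
2. x = 6 + (9) = 15, y = 10 + (8) = 18 (the recorded entry deviates here)
That makes step 2 the first incorrect line — y = 18 is what it should show.

step 2, y = 18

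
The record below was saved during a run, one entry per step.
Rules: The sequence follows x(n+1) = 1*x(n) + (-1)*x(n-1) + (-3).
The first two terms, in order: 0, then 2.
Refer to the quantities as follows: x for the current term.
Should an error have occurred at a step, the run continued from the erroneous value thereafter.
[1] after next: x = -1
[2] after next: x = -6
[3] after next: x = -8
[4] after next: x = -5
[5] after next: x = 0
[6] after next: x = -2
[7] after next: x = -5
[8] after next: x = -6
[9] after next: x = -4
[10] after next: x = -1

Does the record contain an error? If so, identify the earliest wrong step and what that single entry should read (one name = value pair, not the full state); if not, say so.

1. x = 1*(2) + (-1)*(0) + (-3) = -1 (matches)
2. x = 1*(-1) + (-1)*(2) + (-3) = -6 (confirmed correct)
3. x = 1*(-6) + (-1)*(-1) + (-3) = -8 (matches)
4. x = 1*(-8) + (-1)*(-6) + (-3) = -5 (exactly as logged)
5. x = 1*(-5) + (-1)*(-8) + (-3) = 0 (agrees with the record)
6. x = 1*(0) + (-1)*(-5) + (-3) = 2 (a discrepancy with the record)
First deviation found at step 6; the corrected entry is x = 2.

step 6, x = 2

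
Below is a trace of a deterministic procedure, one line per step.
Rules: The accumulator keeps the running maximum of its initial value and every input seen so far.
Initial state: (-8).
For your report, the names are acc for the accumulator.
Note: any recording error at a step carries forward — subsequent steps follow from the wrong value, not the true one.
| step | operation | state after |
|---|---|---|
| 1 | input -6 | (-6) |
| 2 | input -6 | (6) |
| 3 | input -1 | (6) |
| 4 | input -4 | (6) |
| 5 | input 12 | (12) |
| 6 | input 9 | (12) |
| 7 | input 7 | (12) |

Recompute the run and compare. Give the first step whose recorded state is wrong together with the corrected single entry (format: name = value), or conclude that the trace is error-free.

1. acc = max(-8, -6) = -6 (exactly as logged)
2. acc = max(-6, -6) = -6 (the trace has a different value)
So the first discrepancy is step 2, where the right value is acc = -6.

step 2, acc = -6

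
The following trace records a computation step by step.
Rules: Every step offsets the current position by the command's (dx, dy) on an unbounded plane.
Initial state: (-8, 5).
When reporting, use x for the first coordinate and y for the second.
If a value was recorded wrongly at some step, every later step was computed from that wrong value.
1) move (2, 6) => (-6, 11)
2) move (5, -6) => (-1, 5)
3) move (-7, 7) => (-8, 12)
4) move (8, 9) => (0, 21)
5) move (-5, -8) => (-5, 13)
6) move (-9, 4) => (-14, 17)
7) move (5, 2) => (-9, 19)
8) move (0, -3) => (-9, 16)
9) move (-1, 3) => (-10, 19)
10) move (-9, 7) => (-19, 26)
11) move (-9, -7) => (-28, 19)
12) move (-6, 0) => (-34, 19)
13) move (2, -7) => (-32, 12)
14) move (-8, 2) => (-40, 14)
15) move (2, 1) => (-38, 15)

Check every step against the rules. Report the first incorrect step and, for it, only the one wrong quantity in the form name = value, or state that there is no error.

Step 1: x = -8 + (2) = -6, y = 5 + (6) = 11 — same as recorded.
Step 2: x = -6 + (5) = -1, y = 11 + (-6) = 5 — in agreement.
Step 3: x = -1 + (-7) = -8, y = 5 + (7) = 12 — in agreement.
Step 4: x = -8 + (8) = 0, y = 12 + (9) = 21 — consistent with the trace.
Step 5: x = 0 + (-5) = -5, y = 21 + (-8) = 13 — no discrepancy.
Step 6: x = -5 + (-9) = -14, y = 13 + (4) = 17 — exactly as logged.
Step 7: x = -14 + (5) = -9, y = 17 + (2) = 19 — in agreement.
Step 8: x = -9 + (0) = -9, y = 19 + (-3) = 16 — exactly as logged.
Step 9: x = -9 + (-1) = -10, y = 16 + (3) = 19 — consistent with the trace.
Step 10: x = -10 + (-9) = -19, y = 19 + (7) = 26 — same as recorded.
Step 11: x = -19 + (-9) = -28, y = 26 + (-7) = 19 — same as recorded.
Step 12: x = -28 + (-6) = -34, y = 19 + (0) = 19 — no discrepancy.
Step 13: x = -34 + (2) = -32, y = 19 + (-7) = 12 — checks out.
Step 14: x = -32 + (-8) = -40, y = 12 + (2) = 14 — same as recorded.
Step 15: x = -40 + (2) = -38, y = 14 + (1) = 15 — agrees with the trace.
The recomputation confirms every line.

no error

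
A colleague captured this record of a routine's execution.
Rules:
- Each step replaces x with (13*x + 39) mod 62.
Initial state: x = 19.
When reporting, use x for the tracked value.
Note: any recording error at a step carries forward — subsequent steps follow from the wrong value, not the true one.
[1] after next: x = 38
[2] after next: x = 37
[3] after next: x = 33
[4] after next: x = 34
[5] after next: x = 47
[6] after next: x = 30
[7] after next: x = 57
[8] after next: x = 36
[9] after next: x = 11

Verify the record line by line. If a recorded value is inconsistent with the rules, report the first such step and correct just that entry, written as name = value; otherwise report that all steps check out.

step 1: x = (13*19 + 39) mod 62 = 38 -> confirmed correct
step 2: x = (13*38 + 39) mod 62 = 37 -> exactly as logged
step 3: x = (13*37 + 39) mod 62 = 24 -> the entry is off here
Conclusion: step 3 carries the first error; the entry should be x = 24.

step 3, x = 24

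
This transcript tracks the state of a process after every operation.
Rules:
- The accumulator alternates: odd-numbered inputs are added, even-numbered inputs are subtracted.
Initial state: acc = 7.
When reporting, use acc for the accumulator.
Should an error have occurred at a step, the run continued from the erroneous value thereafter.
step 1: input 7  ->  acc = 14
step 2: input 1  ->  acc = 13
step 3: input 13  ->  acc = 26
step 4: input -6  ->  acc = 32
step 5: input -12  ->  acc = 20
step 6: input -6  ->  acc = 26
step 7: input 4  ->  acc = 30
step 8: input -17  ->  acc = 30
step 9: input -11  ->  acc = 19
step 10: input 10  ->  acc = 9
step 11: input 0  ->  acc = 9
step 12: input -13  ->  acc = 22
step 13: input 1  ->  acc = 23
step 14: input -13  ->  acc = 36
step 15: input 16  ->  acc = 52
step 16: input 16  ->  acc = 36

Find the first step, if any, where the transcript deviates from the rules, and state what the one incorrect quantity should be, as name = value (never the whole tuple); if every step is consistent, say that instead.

step 8, acc = 47

Recomputing the run from the initial state:
step 1: acc = 14
step 2: acc = 13
step 3: acc = 26
step 4: acc = 32
step 5: acc = 20
step 6: acc = 26
step 7: acc = 30
step 8: acc = 47
step 9: acc = 36
step 10: acc = 26
step 11: acc = 26
step 12: acc = 39
step 13: acc = 40
step 14: acc = 53
step 15: acc = 69
step 16: acc = 53
The first disagreement with the transcript is at step 8, where the value should be acc = 47.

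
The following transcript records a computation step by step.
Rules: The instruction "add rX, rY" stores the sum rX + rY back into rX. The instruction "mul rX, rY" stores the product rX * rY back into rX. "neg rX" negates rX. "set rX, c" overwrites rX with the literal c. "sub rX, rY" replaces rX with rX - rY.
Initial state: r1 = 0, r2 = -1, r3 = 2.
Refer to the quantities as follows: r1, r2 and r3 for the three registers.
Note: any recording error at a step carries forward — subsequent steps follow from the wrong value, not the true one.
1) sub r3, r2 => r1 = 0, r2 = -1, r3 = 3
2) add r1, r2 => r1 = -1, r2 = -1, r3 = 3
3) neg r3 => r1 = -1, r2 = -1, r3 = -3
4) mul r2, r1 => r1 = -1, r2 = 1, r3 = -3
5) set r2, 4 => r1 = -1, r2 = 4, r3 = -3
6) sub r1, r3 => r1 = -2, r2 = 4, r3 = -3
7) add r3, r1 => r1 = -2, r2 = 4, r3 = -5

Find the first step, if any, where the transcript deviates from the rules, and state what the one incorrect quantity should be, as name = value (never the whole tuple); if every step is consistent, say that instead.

Recomputing the run from the initial state:
step 1: r1 = 0, r2 = -1, r3 = 3
step 2: r1 = -1, r2 = -1, r3 = 3
step 3: r1 = -1, r2 = -1, r3 = -3
step 4: r1 = -1, r2 = 1, r3 = -3
step 5: r1 = -1, r2 = 4, r3 = -3
step 6: r1 = 2, r2 = 4, r3 = -3
step 7: r1 = 2, r2 = 4, r3 = -1
The first disagreement with the transcript is at step 6, where the value should be r1 = 2.

step 6, r1 = 2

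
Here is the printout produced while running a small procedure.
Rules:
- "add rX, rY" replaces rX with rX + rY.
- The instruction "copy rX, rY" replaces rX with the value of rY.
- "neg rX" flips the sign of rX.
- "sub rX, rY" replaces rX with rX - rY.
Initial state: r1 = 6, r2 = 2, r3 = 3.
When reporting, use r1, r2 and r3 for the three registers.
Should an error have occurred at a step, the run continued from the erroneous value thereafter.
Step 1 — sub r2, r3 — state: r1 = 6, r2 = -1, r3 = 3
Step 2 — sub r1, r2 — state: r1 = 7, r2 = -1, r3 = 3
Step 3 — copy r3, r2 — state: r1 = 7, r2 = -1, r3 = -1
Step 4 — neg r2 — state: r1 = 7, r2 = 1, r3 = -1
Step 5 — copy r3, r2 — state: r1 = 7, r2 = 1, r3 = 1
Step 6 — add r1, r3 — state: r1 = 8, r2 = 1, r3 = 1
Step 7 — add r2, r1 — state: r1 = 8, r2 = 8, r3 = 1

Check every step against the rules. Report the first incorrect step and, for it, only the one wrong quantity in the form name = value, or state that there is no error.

step 7, r2 = 9

1. r2 = 2 - 3 = -1 (no discrepancy)
2. r1 = 6 - -1 = 7 (in agreement)
3. r3 = -1 (same as recorded)
4. r2 = -(-1) = 1 (verified)
5. r3 = 1 (exactly as logged)
6. r1 = 7 + 1 = 8 (checks out)
7. r2 = 1 + 8 = 9 (the recorded entry deviates here)
The audit stops at step 7: the recorded entry is wrong and should be r2 = 9.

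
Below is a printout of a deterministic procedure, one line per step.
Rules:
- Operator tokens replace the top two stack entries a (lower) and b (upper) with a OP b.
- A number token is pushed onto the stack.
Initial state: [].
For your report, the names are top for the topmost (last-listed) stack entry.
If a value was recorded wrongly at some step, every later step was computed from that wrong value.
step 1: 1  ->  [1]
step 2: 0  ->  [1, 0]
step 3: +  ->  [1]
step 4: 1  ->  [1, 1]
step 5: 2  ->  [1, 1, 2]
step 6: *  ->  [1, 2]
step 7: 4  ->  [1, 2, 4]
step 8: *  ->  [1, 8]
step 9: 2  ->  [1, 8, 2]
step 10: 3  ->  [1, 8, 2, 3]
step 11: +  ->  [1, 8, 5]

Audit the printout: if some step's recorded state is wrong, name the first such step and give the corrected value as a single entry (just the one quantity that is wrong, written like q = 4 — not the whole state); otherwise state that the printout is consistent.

no error

Step 1: push 1: top = 1 — agrees with the printout.
Step 2: push 0: top = 0 — agrees with the printout.
Step 3: 1 + 0 = 1 — same as recorded.
Step 4: push 1: top = 1 — verified.
Step 5: push 2: top = 2 — confirmed correct.
Step 6: 1 * 2 = 2 — consistent with the printout.
Step 7: push 4: top = 4 — matches.
Step 8: 2 * 4 = 8 — checks out.
Step 9: push 2: top = 2 — confirmed correct.
Step 10: push 3: top = 3 — exactly as logged.
Step 11: 2 + 3 = 5 — in agreement.
No step deviates from the rules.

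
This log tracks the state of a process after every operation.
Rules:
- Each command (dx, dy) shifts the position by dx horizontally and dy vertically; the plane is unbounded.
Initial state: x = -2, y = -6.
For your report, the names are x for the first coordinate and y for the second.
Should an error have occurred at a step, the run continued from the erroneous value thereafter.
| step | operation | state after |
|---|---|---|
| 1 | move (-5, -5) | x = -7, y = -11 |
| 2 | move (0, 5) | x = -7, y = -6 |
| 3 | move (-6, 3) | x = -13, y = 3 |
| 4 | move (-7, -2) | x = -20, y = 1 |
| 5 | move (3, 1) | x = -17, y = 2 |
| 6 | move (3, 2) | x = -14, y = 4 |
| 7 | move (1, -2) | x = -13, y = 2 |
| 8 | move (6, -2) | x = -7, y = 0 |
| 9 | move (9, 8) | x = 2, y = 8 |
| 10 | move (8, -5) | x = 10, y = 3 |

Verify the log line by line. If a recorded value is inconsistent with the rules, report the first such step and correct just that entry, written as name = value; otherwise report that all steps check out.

step 3, y = -3

1. x = -2 + (-5) = -7, y = -6 + (-5) = -11 (exactly as logged)
2. x = -7 + (0) = -7, y = -11 + (5) = -6 (no discrepancy)
3. x = -7 + (-6) = -13, y = -6 + (3) = -3 (this is not what the log shows)
First incorrect step: 3; the correct value is y = -3.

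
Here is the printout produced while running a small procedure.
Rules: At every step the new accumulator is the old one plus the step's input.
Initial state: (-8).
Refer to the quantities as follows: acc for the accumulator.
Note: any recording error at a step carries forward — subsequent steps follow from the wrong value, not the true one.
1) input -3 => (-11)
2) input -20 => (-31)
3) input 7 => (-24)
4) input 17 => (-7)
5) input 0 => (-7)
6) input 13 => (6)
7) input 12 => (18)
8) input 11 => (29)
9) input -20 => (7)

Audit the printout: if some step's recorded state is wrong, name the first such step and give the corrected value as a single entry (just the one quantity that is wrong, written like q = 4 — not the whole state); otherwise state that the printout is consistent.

step 9, acc = 9

Step 1: acc = -8 + -3 = -11 — matches.
Step 2: acc = -11 + -20 = -31 — same as recorded.
Step 3: acc = -31 + 7 = -24 — no discrepancy.
Step 4: acc = -24 + 17 = -7 — in agreement.
Step 5: acc = -7 + 0 = -7 — in agreement.
Step 6: acc = -7 + 13 = 6 — in agreement.
Step 7: acc = 6 + 12 = 18 — checks out.
Step 8: acc = 18 + 11 = 29 — in agreement.
Step 9: acc = 29 + -20 = 9 — a discrepancy with the printout.
That makes step 9 the first incorrect line — acc = 9 is what it should show.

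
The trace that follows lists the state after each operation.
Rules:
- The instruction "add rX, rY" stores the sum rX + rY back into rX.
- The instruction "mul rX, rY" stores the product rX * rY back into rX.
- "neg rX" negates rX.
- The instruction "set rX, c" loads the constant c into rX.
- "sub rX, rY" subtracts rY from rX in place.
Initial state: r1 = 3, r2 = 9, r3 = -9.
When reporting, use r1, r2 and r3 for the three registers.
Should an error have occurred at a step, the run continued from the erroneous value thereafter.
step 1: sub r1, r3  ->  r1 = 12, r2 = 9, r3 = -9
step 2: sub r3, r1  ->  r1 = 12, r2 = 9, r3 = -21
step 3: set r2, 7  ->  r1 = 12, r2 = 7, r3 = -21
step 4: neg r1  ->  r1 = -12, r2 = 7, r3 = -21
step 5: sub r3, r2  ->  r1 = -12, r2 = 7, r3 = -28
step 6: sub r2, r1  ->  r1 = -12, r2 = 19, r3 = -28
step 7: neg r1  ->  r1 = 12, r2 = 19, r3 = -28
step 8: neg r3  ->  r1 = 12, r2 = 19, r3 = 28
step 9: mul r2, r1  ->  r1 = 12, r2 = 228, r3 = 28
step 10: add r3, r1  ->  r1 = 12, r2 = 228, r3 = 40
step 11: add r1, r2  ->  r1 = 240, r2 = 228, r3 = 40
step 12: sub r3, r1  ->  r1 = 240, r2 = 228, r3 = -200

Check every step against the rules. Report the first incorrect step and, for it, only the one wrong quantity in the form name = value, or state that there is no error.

Recomputing the run from the initial state:
step 1: r1 = 12, r2 = 9, r3 = -9
step 2: r1 = 12, r2 = 9, r3 = -21
step 3: r1 = 12, r2 = 7, r3 = -21
step 4: r1 = -12, r2 = 7, r3 = -21
step 5: r1 = -12, r2 = 7, r3 = -28
step 6: r1 = -12, r2 = 19, r3 = -28
step 7: r1 = 12, r2 = 19, r3 = -28
step 8: r1 = 12, r2 = 19, r3 = 28
step 9: r1 = 12, r2 = 228, r3 = 28
step 10: r1 = 12, r2 = 228, r3 = 40
step 11: r1 = 240, r2 = 228, r3 = 40
step 12: r1 = 240, r2 = 228, r3 = -200
This matches the trace at every step.

no error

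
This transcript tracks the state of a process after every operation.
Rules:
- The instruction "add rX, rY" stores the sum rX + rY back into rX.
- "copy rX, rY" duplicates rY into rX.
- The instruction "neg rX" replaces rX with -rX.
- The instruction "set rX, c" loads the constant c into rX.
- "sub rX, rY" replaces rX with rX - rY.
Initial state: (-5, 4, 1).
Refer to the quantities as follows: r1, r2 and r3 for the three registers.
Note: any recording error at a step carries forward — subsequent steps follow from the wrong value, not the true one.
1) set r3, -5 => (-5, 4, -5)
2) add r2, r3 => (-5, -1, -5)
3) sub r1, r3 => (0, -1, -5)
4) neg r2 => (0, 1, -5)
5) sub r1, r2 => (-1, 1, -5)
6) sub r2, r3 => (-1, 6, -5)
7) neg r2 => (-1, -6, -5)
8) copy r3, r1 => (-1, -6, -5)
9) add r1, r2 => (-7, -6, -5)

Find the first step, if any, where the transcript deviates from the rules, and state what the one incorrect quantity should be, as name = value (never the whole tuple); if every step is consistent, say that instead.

step 8, r3 = -1

1. r3 = -5 (checks out)
2. r2 = 4 + -5 = -1 (checks out)
3. r1 = -5 - -5 = 0 (agrees with the transcript)
4. r2 = -(-1) = 1 (consistent with the transcript)
5. r1 = 0 - 1 = -1 (in agreement)
6. r2 = 1 - -5 = 6 (verified)
7. r2 = -(6) = -6 (checks out)
8. r3 = -1 (not what was recorded)
First deviation found at step 8; the corrected entry is r3 = -1.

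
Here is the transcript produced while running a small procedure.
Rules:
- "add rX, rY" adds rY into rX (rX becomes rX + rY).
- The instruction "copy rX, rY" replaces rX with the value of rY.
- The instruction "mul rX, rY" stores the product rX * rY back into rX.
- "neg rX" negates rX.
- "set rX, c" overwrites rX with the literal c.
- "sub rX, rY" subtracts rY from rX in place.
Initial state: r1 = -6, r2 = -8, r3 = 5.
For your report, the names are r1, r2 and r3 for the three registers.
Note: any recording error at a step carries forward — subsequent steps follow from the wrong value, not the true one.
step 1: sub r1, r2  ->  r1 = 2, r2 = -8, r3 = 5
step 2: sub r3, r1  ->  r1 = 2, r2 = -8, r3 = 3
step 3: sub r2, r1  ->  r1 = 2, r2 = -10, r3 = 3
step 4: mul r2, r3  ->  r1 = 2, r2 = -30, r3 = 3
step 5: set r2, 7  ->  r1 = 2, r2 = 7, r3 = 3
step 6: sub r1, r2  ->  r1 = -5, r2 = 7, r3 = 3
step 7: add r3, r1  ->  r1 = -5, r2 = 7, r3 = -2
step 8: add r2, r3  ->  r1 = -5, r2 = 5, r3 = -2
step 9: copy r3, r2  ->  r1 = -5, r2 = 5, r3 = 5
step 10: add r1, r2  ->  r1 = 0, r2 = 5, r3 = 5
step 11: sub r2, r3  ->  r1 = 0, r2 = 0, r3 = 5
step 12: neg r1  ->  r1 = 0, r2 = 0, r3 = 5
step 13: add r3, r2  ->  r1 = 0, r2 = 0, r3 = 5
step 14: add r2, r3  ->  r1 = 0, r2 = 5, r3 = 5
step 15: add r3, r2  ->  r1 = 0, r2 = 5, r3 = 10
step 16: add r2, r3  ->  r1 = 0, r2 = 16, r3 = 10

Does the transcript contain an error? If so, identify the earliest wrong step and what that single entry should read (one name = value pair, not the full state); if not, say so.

step 1: r1 = -6 - -8 = 2 -> exactly as logged
step 2: r3 = 5 - 2 = 3 -> matches
step 3: r2 = -8 - 2 = -10 -> agrees with the transcript
step 4: r2 = -10 * 3 = -30 -> checks out
step 5: r2 = 7 -> confirmed correct
step 6: r1 = 2 - 7 = -5 -> in agreement
step 7: r3 = 3 + -5 = -2 -> agrees with the transcript
step 8: r2 = 7 + -2 = 5 -> no discrepancy
step 9: r3 = 5 -> in agreement
step 10: r1 = -5 + 5 = 0 -> confirmed correct
step 11: r2 = 5 - 5 = 0 -> consistent with the transcript
step 12: r1 = -(0) = 0 -> same as recorded
step 13: r3 = 5 + 0 = 5 -> checks out
step 14: r2 = 0 + 5 = 5 -> verified
step 15: r3 = 5 + 5 = 10 -> in agreement
step 16: r2 = 5 + 10 = 15 -> not what was recorded
The audit stops at step 16: the recorded entry is wrong and should be r2 = 15.

step 16, r2 = 15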